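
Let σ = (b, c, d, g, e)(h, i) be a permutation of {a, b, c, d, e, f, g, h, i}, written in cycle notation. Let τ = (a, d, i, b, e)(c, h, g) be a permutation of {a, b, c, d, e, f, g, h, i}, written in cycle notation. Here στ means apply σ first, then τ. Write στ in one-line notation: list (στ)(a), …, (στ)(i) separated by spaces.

d h i c e f a b g

For each element, apply σ then τ: a → a → d; b → c → h; c → d → i; d → g → c; e → b → e; f → f → f; g → e → a; h → i → b; i → h → g.
Collecting the images, στ = [d h i c e f a b g].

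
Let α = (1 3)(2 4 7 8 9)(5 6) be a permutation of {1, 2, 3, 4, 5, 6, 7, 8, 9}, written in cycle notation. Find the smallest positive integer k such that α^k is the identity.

The cycle type of α is (5, 2, 2).
The order of α is the least common multiple of its cycle lengths: lcm(5, 2, 2) = 10.

10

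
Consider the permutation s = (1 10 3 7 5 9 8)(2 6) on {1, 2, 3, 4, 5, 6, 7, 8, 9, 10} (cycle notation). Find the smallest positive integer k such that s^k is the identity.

14

The cycle type of s is (7, 2, 1).
Since disjoint cycles commute, ord(s) = lcm(7, 2) = 14.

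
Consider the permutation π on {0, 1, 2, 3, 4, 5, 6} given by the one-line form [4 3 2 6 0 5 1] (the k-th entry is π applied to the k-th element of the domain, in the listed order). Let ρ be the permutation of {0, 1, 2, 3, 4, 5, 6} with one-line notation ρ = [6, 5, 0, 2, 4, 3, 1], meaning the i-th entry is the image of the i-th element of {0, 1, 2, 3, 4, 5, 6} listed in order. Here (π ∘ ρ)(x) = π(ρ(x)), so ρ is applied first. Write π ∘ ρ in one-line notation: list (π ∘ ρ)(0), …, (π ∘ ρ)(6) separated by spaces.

Chase each element through ρ then π: 0 → 6 → 1; 1 → 5 → 5; 2 → 0 → 4; 3 → 2 → 2; 4 → 4 → 0; 5 → 3 → 6; 6 → 1 → 3.
Collecting the images, π ∘ ρ = [1 5 4 2 0 6 3].

1 5 4 2 0 6 3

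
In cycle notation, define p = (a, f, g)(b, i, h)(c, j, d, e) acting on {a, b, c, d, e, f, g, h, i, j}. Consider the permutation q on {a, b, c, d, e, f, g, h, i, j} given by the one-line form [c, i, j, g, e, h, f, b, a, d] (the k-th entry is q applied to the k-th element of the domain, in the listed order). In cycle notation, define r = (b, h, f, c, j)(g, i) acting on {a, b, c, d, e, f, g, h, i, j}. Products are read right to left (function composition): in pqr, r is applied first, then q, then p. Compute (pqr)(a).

Chase a: r(a) = a; q(a) = c; p(c) = j. Hence (pqr)(a) = j.

j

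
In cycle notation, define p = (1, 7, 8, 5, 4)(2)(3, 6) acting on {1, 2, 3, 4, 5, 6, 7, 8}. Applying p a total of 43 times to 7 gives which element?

7 lies in the 5-cycle (1, 7, 8, 5, 4).
Powers repeat with period 5 on this cycle, and 43 mod 5 = 3, so p^43(7) = p^3(7).
Stepping 3 places around the cycle: 7 → 8 → 5 → 4.

4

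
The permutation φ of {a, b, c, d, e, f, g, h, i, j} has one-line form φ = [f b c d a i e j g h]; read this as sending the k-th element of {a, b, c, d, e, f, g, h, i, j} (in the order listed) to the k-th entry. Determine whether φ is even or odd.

odd

In disjoint-cycle form the cycle lengths are 5, 2, 1, 1, 1.
A cycle of length ℓ contributes ℓ−1 transpositions, so φ is a product of 4 + 1 = 5 transpositions — odd.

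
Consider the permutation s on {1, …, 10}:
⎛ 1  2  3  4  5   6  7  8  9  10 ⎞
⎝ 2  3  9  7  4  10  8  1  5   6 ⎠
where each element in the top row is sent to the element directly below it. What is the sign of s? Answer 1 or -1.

In disjoint-cycle form the cycle lengths are 8, 2.
A cycle is odd iff its length is even; s has 2 even-length cycles, so sgn(s) = (−1)^2 and s is even.

1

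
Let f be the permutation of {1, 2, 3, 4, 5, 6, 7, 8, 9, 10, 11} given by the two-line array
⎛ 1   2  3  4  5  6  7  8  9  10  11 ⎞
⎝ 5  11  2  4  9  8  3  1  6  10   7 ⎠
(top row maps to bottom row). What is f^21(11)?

Tracing 11 → 7 → … returns to 11 after 4 steps, so 11 lies in a 4-cycle (2 11 7 3).
Powers repeat with period 4 on this cycle, and 21 mod 4 = 1, so f^21(11) = f^1(11).
Stepping 1 place around the cycle: 11 → 7.

7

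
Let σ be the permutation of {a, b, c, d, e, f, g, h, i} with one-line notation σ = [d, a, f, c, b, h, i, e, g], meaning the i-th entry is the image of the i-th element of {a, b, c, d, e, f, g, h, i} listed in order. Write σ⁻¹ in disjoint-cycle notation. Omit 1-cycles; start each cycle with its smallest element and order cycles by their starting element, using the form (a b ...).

The cycle decomposition of σ is (a d c f h e b)(g i).
The inverse reverses every cycle; in canonical form, σ⁻¹ = (a b e h f c d)(g i).

(a b e h f c d)(g i)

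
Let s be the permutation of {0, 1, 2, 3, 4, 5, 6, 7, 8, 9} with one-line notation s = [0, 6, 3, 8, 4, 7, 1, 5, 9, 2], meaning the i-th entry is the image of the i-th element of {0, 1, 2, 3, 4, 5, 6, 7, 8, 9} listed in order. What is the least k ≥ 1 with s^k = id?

4

The disjoint-cycle form of s has cycle lengths 4, 2, 2, 1, 1.
Since disjoint cycles commute, ord(s) = lcm(4, 2, 2) = 4.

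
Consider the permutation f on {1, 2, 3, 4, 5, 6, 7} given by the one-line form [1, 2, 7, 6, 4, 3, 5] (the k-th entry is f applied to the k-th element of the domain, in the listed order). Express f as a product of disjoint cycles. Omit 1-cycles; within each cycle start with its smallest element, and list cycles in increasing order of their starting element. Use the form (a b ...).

From 3: 3 → 7 → 5 → 4 → 6 → 3, closing the cycle (3 7 5 4 6).
Repeating from the next unused element and collecting all non-trivial cycles gives (3 7 5 4 6).

(3 7 5 4 6)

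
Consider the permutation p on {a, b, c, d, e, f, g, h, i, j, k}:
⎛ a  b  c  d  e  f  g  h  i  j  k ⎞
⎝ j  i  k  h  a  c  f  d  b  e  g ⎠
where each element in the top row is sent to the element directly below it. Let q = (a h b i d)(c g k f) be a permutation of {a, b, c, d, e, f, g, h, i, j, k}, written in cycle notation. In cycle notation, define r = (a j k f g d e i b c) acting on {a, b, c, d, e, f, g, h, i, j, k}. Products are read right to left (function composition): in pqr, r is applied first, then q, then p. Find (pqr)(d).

a

(pqr)(d) = p(q(r(d))). r(d) = e, then q(e) = e, then p(e) = a, so the result is a.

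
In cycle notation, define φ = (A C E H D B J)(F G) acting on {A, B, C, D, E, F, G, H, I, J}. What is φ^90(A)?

A lies in the 7-cycle (A C E H D B J).
Powers repeat with period 7 on this cycle, and 90 mod 7 = 6, so φ^90(A) = φ^6(A).
Advancing 6 steps from A: A → C → E → H → D → B → J.

J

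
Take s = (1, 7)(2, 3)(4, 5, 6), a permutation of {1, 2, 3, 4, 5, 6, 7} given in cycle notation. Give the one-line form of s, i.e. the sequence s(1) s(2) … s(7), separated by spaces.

7 3 2 5 6 4 1

Image by image: 1→7, 2→3, 3→2, 4→5, 5→6, 6→4, 7→1.
So the one-line form is 7 3 2 5 6 4 1.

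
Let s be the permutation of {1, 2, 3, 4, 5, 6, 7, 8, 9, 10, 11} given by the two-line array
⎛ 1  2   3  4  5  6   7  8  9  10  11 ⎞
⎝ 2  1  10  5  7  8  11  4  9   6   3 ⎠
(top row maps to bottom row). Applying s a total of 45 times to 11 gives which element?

4

Tracing 11 → 3 → … returns to 11 after 8 steps, so 11 lies in an 8-cycle (3, 10, 6, 8, 4, 5, 7, 11).
On an 8-cycle, s^8 is the identity, so s^45 = s^5 there (45 ≡ 5 mod 8).
Advancing 5 steps from 11: 11 → 3 → 10 → 6 → 8 → 4.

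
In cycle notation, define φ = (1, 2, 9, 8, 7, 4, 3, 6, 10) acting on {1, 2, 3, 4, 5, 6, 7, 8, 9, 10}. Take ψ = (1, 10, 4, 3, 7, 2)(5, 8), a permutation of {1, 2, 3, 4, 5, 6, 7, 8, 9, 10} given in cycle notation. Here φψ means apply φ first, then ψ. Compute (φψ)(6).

4

First apply φ: φ(6) = 10, then ψ(10) = 4. Thus (φψ)(6) = 4.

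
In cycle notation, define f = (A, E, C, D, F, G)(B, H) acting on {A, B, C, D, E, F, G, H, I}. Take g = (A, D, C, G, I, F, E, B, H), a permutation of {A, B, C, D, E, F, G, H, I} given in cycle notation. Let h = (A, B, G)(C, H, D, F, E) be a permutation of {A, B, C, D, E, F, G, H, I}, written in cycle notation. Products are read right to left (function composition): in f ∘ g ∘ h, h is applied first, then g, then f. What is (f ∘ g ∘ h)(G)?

Chase G: h(G) = A; g(A) = D; f(D) = F. Hence (f ∘ g ∘ h)(G) = F.

F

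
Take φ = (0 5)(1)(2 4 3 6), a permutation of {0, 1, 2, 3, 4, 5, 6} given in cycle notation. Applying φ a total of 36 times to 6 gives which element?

6

6 lies in the 4-cycle (2 4 3 6).
Since the cycle has length 4, φ^36 acts on it the same as φ^0 (36 mod 4 = 0).
So φ^36(6) = 6.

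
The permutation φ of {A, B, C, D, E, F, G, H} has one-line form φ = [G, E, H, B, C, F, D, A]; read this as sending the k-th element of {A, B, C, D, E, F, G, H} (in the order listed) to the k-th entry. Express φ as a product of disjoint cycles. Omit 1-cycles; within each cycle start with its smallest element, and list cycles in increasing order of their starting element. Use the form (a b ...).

(A G D B E C H)

From A: A → G → D → B → E → C → H → A, closing the cycle (A G D B E C H).
Continuing from each remaining unvisited element yields (A G D B E C H).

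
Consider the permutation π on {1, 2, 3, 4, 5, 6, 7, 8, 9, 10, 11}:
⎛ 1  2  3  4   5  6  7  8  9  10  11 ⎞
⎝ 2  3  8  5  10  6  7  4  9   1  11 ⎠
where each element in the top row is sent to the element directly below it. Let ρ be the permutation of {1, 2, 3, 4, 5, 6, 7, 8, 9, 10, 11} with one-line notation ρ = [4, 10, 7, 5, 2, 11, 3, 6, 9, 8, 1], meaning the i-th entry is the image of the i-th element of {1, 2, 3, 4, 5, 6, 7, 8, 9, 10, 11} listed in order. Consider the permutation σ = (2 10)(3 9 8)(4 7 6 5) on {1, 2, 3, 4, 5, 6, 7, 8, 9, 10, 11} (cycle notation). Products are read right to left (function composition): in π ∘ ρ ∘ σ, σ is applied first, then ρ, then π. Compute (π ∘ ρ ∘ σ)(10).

1

Apply the permutations in order: σ(10) = 2, then ρ(2) = 10, then π(10) = 1. So (π ∘ ρ ∘ σ)(10) = 1.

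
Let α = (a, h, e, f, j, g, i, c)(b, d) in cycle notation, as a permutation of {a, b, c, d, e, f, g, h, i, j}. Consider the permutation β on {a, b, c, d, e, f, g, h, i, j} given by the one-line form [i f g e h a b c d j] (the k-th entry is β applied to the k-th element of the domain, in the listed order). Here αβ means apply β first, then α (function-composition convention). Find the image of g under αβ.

First apply β: β(g) = b, then α(b) = d. Thus (αβ)(g) = d.

d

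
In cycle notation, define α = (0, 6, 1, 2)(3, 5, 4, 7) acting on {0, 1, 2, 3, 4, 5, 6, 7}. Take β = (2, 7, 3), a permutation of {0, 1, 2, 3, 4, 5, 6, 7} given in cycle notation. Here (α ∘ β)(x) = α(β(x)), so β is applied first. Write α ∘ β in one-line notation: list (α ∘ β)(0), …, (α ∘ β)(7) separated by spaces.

6 2 3 0 7 4 1 5

(α ∘ β)(x) = α(β(x)). Computing each image: α(β(0)) = α(0) = 6, α(β(1)) = α(1) = 2, α(β(2)) = α(7) = 3, α(β(3)) = α(2) = 0, α(β(4)) = α(4) = 7, α(β(5)) = α(5) = 4, α(β(6)) = α(6) = 1, α(β(7)) = α(3) = 5.
Hence α ∘ β = [6 2 3 0 7 4 1 5].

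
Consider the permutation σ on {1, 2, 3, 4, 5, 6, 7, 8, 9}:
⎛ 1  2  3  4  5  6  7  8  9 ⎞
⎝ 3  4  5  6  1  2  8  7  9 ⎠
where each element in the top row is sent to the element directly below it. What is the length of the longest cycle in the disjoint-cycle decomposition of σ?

3

Decomposing into disjoint cycles gives (1, 3, 5)(2, 4, 6)(7, 8); the longest has length 3.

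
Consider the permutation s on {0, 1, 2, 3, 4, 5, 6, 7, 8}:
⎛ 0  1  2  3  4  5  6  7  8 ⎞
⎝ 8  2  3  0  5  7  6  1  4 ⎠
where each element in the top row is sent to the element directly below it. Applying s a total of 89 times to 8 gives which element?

4

Tracing 8 → 4 → … returns to 8 after 8 steps, so 8 lies in an 8-cycle (0, 8, 4, 5, 7, 1, 2, 3).
Since the cycle has length 8, s^89 acts on it the same as s^1 (89 mod 8 = 1).
Stepping 1 place around the cycle: 8 → 4.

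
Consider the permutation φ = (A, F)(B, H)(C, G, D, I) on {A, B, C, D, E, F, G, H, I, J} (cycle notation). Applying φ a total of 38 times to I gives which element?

I lies in the 4-cycle (C, G, D, I).
Since the cycle has length 4, φ^38 acts on it the same as φ^2 (38 mod 4 = 2).
Stepping 2 places around the cycle: I → C → G.

G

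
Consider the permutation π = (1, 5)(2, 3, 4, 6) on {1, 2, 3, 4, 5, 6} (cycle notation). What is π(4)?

6

4 appears in (2, 3, 4, 6); the next entry (wrapping around) is 6.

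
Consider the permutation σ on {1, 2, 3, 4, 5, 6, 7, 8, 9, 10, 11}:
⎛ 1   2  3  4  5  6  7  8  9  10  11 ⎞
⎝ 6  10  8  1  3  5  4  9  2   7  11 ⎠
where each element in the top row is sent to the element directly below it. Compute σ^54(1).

8

Tracing 1 → 6 → … returns to 1 after 10 steps, so 1 lies in a 10-cycle (1, 6, 5, 3, 8, 9, 2, 10, 7, 4).
Powers repeat with period 10 on this cycle, and 54 mod 10 = 4, so σ^54(1) = σ^4(1).
Advancing 4 steps from 1: 1 → 6 → 5 → 3 → 8.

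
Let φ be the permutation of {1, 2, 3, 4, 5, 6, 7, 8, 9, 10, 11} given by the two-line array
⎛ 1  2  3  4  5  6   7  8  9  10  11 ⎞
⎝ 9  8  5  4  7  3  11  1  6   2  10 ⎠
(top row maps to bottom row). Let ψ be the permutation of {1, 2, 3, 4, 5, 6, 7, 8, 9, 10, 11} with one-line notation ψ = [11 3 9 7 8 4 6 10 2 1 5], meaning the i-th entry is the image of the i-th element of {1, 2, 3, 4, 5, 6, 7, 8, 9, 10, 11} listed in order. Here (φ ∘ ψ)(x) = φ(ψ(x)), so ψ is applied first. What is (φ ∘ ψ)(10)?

(φ ∘ ψ)(10) = φ(ψ(10)). ψ(10) = 1, then φ(1) = 9. So (φ ∘ ψ)(10) = 9.

9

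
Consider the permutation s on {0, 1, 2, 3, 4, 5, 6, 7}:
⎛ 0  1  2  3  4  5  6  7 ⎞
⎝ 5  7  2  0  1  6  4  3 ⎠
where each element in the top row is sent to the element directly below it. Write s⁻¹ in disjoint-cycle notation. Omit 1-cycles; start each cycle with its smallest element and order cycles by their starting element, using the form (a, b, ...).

(0, 3, 7, 1, 4, 6, 5)

The cycle decomposition of s is (0, 5, 6, 4, 1, 7, 3).
Reversing each cycle (and rotating so the smallest element leads) gives s⁻¹ = (0, 3, 7, 1, 4, 6, 5).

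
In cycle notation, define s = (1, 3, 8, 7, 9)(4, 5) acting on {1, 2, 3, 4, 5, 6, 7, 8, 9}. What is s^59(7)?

7 lies in the 5-cycle (1, 3, 8, 7, 9).
On a 5-cycle, s^5 is the identity, so s^59 = s^4 there (59 ≡ 4 mod 5).
Stepping 4 places around the cycle: 7 → 9 → 1 → 3 → 8.

8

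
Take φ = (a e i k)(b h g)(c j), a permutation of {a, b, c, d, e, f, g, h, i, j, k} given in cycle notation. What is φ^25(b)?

h

b lies in the 3-cycle (b h g).
On a 3-cycle, φ^3 is the identity, so φ^25 = φ^1 there (25 ≡ 1 mod 3).
Stepping 1 place around the cycle: b → h.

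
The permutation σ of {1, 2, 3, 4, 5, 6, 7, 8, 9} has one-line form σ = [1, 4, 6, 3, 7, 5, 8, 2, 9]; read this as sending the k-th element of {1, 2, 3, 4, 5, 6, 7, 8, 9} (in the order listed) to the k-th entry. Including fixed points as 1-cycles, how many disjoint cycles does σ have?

3

The cycle decomposition is (1)(2 4 3 6 5 7 8)(9), which has 3 cycles (counting 1-cycles).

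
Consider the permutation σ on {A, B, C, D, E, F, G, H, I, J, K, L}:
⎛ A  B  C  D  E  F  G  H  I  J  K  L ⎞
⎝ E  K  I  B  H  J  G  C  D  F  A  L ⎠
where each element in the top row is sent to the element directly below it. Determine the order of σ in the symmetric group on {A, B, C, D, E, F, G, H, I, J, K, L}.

Writing σ as disjoint cycles, the cycle lengths are 8, 2, 1, 1.
The order is lcm(8, 2) = 8.

8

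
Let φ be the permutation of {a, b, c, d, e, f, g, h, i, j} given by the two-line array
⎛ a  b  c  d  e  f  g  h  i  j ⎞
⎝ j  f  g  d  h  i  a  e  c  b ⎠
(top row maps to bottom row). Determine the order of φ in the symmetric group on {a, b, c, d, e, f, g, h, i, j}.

The disjoint-cycle form of φ has cycle lengths 7, 2, 1.
The order is lcm(7, 2) = 14.

14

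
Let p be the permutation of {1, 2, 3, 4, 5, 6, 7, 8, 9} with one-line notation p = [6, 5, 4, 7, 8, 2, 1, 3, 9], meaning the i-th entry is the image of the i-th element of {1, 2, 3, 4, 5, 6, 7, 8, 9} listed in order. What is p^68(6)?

3

Tracing 6 → 2 → … returns to 6 after 8 steps, so 6 lies in an 8-cycle (1, 6, 2, 5, 8, 3, 4, 7).
Powers repeat with period 8 on this cycle, and 68 mod 8 = 4, so p^68(6) = p^4(6).
Stepping 4 places around the cycle: 6 → 2 → 5 → 8 → 3.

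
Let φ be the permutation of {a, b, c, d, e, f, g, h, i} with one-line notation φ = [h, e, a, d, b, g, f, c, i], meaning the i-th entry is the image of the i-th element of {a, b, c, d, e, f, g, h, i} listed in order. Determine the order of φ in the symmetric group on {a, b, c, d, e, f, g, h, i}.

Writing φ as disjoint cycles, the cycle lengths are 3, 2, 2, 1, 1.
The order of φ is the least common multiple of its cycle lengths: lcm(3, 2, 2) = 6.

6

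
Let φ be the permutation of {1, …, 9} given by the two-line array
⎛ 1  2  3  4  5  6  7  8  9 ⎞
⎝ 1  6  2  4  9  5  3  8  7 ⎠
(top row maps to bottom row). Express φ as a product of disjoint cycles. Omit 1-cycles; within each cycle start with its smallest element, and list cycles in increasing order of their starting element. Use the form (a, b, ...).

From 2: 2 → 6 → 5 → 9 → 7 → 3 → 2, closing the cycle (2, 6, 5, 9, 7, 3).
Repeating from the next unused element and collecting all non-trivial cycles gives (2, 6, 5, 9, 7, 3).

(2, 6, 5, 9, 7, 3)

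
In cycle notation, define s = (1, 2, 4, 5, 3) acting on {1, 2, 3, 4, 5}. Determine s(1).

2

1 appears in (1, 2, 4, 5, 3); the next entry (wrapping around) is 2.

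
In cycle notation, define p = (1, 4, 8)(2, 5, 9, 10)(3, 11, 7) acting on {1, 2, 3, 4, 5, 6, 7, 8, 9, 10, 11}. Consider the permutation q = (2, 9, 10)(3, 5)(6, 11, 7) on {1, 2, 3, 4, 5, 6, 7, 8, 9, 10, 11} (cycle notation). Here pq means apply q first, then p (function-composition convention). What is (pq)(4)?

8

(pq)(4) = p(q(4)). q(4) = 4, then p(4) = 8. So (pq)(4) = 8.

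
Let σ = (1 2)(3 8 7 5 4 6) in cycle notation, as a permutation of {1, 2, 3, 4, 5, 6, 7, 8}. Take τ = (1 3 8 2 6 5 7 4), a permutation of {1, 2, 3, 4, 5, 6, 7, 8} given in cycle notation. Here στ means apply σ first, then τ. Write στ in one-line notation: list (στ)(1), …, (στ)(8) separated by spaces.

For each element, apply σ then τ: 1 → 2 → 6; 2 → 1 → 3; 3 → 8 → 2; 4 → 6 → 5; 5 → 4 → 1; 6 → 3 → 8; 7 → 5 → 7; 8 → 7 → 4.
Collecting the images, στ = [6 3 2 5 1 8 7 4].

6 3 2 5 1 8 7 4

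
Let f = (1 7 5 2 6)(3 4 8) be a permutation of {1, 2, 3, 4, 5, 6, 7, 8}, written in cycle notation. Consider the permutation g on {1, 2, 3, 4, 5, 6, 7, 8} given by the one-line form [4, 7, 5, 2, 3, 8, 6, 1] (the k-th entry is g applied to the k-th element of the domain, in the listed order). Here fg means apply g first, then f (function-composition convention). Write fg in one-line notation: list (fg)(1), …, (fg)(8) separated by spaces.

8 5 2 6 4 3 1 7

Chase each element through g then f: 1 → 4 → 8; 2 → 7 → 5; 3 → 5 → 2; 4 → 2 → 6; 5 → 3 → 4; 6 → 8 → 3; 7 → 6 → 1; 8 → 1 → 7.
So fg in one-line form is 8 5 2 6 4 3 1 7.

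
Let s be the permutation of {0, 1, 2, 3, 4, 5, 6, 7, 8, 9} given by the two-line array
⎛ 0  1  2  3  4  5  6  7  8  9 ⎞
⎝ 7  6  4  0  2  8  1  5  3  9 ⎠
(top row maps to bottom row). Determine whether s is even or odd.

In disjoint-cycle form the cycle lengths are 5, 2, 2, 1.
A cycle of length ℓ contributes ℓ−1 transpositions, so s is a product of 4 + 1 + 1 = 6 transpositions — even.

even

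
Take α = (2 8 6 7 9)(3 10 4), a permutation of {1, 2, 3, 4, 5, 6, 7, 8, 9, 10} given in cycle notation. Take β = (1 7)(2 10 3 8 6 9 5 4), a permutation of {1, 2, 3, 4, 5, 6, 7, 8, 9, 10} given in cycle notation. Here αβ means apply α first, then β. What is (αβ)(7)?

5

First apply α: α(7) = 9, then β(9) = 5. Thus (αβ)(7) = 5.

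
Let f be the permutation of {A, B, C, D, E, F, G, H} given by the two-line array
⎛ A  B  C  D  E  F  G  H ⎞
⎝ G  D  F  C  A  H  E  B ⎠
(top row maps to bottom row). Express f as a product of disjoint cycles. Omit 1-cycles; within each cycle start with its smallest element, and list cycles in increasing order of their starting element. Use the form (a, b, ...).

(A, G, E)(B, D, C, F, H)

Start at A and follow images: A → G → E → A, giving the cycle (A, G, E).
Repeating from the next unused element and collecting all non-trivial cycles gives (A, G, E)(B, D, C, F, H).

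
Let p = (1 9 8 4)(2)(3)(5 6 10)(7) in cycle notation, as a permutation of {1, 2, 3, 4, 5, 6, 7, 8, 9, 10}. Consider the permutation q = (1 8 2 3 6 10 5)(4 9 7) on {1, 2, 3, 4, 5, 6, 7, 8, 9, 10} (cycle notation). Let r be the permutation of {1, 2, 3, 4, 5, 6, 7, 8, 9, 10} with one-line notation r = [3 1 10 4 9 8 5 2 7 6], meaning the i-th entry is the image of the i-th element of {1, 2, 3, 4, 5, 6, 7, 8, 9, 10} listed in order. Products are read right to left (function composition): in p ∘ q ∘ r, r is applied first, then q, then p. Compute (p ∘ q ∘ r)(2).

Chase 2: r(2) = 1; q(1) = 8; p(8) = 4. Hence (p ∘ q ∘ r)(2) = 4.

4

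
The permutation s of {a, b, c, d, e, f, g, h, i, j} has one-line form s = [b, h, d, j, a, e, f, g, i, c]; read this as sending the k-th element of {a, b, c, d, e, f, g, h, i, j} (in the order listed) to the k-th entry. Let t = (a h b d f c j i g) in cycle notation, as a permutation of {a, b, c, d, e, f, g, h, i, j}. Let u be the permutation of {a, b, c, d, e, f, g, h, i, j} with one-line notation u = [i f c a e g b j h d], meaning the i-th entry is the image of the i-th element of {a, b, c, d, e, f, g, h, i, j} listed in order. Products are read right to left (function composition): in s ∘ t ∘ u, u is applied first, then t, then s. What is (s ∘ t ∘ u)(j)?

e

Apply the permutations in order: u(j) = d, then t(d) = f, then s(f) = e. So (s ∘ t ∘ u)(j) = e.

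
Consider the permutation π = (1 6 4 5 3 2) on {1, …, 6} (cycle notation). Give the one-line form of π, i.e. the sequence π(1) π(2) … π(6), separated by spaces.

6 1 2 5 3 4

Reading each image from the cycles: 1↦6, 2↦1, 3↦2, 4↦5, 5↦3, 6↦4.
So the one-line form is 6 1 2 5 3 4.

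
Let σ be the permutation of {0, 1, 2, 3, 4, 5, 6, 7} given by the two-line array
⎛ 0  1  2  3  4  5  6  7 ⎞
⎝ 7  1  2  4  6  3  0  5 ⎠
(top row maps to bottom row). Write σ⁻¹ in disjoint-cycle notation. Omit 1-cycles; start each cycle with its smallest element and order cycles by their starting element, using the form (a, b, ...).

(0, 6, 4, 3, 5, 7)

First write σ in disjoint cycles: (0, 7, 5, 3, 4, 6).
Reversing each cycle (and rotating so the smallest element leads) gives σ⁻¹ = (0, 6, 4, 3, 5, 7).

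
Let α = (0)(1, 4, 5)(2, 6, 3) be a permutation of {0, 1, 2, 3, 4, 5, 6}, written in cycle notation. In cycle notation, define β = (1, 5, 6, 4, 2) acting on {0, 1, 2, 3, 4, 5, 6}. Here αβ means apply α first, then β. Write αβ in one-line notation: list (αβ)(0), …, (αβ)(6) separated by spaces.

0 2 4 1 6 5 3

For each element, apply α then β: 0 → 0 → 0; 1 → 4 → 2; 2 → 6 → 4; 3 → 2 → 1; 4 → 5 → 6; 5 → 1 → 5; 6 → 3 → 3.
So αβ in one-line form is 0 2 4 1 6 5 3.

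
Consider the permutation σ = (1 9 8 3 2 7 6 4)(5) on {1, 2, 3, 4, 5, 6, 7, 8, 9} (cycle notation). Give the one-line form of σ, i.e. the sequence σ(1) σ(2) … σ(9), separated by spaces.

Reading each image from the cycles: 1→9, 2→7, 3→2, 4→1, 5→5, 6→4, 7→6, 8→3, 9→8.
Listing these in domain order gives 9 7 2 1 5 4 6 3 8.

9 7 2 1 5 4 6 3 8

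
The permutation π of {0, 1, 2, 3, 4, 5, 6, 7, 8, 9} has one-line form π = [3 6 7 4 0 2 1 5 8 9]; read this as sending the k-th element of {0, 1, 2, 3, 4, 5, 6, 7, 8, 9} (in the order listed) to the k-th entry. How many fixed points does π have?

2

The fixed points (elements with π(x) = x) are {8, 9}, so there are 2.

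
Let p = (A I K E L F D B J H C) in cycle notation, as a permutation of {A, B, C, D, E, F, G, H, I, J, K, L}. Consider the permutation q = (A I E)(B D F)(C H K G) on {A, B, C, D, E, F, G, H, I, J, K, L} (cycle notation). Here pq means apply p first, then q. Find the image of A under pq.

(pq)(A) = q(p(A)). p(A) = I, then q(I) = E. So (pq)(A) = E.

E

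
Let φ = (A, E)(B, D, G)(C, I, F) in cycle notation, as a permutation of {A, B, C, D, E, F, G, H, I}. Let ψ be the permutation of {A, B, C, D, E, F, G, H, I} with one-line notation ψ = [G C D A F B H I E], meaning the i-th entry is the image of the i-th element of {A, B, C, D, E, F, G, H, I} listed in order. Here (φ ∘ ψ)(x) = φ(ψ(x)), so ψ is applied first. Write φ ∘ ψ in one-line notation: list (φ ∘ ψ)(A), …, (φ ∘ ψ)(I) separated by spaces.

(φ ∘ ψ)(x) = φ(ψ(x)). Computing each image: φ(ψ(A)) = φ(G) = B, φ(ψ(B)) = φ(C) = I, φ(ψ(C)) = φ(D) = G, φ(ψ(D)) = φ(A) = E, φ(ψ(E)) = φ(F) = C, φ(ψ(F)) = φ(B) = D, φ(ψ(G)) = φ(H) = H, φ(ψ(H)) = φ(I) = F, φ(ψ(I)) = φ(E) = A.
Hence φ ∘ ψ = [B I G E C D H F A].

B I G E C D H F A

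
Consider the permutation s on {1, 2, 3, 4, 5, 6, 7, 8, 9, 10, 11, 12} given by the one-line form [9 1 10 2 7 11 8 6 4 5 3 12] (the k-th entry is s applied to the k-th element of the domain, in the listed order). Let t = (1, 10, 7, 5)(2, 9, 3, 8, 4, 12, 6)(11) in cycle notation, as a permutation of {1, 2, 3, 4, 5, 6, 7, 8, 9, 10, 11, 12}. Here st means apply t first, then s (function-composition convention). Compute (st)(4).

12

First apply t: t(4) = 12, then s(12) = 12. Thus (st)(4) = 12.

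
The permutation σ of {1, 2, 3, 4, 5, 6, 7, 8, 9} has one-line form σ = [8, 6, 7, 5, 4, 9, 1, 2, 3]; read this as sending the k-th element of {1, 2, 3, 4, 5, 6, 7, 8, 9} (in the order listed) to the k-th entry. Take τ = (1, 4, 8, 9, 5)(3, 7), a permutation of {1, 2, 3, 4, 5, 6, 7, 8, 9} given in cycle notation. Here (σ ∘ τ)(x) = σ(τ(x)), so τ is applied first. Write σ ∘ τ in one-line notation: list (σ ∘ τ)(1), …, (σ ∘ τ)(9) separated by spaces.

5 6 1 2 8 9 7 3 4

(σ ∘ τ)(x) = σ(τ(x)). Computing each image: σ(τ(1)) = σ(4) = 5, σ(τ(2)) = σ(2) = 6, σ(τ(3)) = σ(7) = 1, σ(τ(4)) = σ(8) = 2, σ(τ(5)) = σ(1) = 8, σ(τ(6)) = σ(6) = 9, σ(τ(7)) = σ(3) = 7, σ(τ(8)) = σ(9) = 3, σ(τ(9)) = σ(5) = 4.
Hence σ ∘ τ = [5 6 1 2 8 9 7 3 4].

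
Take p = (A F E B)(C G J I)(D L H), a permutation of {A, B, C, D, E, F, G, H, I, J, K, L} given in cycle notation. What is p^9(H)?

H

H lies in the 3-cycle (D L H).
Powers repeat with period 3 on this cycle, and 9 mod 3 = 0, so p^9(H) = p^0(H).
So p^9(H) = H.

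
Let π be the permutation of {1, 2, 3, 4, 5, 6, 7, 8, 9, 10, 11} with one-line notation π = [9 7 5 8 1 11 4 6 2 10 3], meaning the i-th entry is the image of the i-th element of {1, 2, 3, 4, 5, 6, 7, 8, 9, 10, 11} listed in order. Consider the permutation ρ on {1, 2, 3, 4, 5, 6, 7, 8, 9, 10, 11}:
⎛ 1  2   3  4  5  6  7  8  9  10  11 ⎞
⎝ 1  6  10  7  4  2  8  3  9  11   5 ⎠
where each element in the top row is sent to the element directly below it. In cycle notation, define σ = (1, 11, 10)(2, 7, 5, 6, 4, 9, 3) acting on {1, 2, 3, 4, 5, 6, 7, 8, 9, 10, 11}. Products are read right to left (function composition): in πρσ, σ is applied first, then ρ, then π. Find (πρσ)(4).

2

Apply the permutations in order: σ(4) = 9, then ρ(9) = 9, then π(9) = 2. So (πρσ)(4) = 2.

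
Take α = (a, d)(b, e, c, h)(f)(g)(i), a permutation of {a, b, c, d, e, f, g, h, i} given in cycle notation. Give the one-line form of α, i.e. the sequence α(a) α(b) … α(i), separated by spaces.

Each element maps to the next entry in its cycle (wrapping to the front): a↦d, b↦e, c↦h, d↦a, e↦c, f↦f, g↦g, h↦b, i↦i.
Listing these in domain order gives d e h a c f g b i.

d e h a c f g b i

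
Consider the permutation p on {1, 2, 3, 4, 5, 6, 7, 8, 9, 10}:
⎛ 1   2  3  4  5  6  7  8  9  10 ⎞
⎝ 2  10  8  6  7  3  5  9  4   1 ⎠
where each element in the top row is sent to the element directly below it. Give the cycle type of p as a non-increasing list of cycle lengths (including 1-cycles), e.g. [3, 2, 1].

The disjoint cycles are (1 2 10)(3 8 9 4 6)(5 7), with lengths 5, 3, 2 in non-increasing order.

[5, 3, 2]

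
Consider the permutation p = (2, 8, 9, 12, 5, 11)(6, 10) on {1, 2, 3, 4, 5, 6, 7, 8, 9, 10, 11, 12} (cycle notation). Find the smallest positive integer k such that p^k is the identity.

The cycle type of p is (6, 2, 1, 1, 1, 1).
The order is lcm(6, 2) = 6.

6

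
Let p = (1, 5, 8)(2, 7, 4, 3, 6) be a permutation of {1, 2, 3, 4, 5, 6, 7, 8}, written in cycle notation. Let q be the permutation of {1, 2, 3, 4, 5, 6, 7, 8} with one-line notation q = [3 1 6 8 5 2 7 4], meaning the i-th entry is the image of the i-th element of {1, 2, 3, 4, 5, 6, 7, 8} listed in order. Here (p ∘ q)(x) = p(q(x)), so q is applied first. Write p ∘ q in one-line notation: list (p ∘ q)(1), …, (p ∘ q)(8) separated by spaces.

6 5 2 1 8 7 4 3

For each element, apply q then p: 1 → 3 → 6; 2 → 1 → 5; 3 → 6 → 2; 4 → 8 → 1; 5 → 5 → 8; 6 → 2 → 7; 7 → 7 → 4; 8 → 4 → 3.
Collecting the images, p ∘ q = [6 5 2 1 8 7 4 3].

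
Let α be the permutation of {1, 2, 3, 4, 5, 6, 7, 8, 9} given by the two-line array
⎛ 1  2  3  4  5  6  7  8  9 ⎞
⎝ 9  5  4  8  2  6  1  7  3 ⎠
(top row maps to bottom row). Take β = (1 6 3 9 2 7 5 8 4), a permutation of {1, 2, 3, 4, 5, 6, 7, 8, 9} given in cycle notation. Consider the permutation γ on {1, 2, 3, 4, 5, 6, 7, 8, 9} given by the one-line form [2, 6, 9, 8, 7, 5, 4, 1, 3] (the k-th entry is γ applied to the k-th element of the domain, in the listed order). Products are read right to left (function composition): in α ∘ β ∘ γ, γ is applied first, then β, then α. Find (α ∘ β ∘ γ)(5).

2

(α ∘ β ∘ γ)(5) = α(β(γ(5))). γ(5) = 7, then β(7) = 5, then α(5) = 2, so the result is 2.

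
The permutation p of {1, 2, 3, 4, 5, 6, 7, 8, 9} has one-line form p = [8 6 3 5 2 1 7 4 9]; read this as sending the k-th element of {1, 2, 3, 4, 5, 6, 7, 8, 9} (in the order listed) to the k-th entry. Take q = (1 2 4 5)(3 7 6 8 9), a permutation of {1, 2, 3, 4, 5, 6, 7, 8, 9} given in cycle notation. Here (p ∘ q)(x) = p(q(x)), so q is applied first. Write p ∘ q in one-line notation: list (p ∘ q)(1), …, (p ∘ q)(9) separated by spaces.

6 5 7 2 8 4 1 9 3

(p ∘ q)(x) = p(q(x)). Computing each image: p(q(1)) = p(2) = 6, p(q(2)) = p(4) = 5, p(q(3)) = p(7) = 7, p(q(4)) = p(5) = 2, p(q(5)) = p(1) = 8, p(q(6)) = p(8) = 4, p(q(7)) = p(6) = 1, p(q(8)) = p(9) = 9, p(q(9)) = p(3) = 3.
Hence p ∘ q = [6 5 7 2 8 4 1 9 3].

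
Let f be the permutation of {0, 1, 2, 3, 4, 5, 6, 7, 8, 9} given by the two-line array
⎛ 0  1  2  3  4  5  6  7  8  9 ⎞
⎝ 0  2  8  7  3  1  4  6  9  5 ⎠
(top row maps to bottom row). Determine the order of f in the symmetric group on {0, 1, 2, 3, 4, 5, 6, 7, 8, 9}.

20

Decomposing into disjoint cycles gives cycle lengths 5, 4, 1.
The order is lcm(5, 4) = 20.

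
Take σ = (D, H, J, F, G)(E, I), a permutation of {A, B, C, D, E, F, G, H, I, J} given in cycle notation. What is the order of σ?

The disjoint cycles have lengths 5, 2, 1, 1, 1.
The order is lcm(5, 2) = 10.

10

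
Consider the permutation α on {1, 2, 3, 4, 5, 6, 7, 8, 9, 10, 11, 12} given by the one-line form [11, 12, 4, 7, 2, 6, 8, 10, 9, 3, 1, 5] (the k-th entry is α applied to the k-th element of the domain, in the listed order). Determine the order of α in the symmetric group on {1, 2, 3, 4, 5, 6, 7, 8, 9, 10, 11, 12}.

30

The disjoint-cycle form of α has cycle lengths 5, 3, 2, 1, 1.
Since disjoint cycles commute, ord(α) = lcm(5, 3, 2) = 30.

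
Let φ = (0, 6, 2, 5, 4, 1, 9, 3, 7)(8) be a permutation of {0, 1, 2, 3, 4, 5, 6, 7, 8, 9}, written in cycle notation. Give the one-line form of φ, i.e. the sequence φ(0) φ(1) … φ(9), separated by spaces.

6 9 5 7 1 4 2 0 8 3

Reading each image from the cycles: 0→6, 1→9, 2→5, 3→7, 4→1, 5→4, 6→2, 7→0, 8→8, 9→3.
So the one-line form is 6 9 5 7 1 4 2 0 8 3.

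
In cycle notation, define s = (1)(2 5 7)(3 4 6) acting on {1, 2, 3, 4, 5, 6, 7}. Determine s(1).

The 1-cycle (1) fixes 1, so s(1) = 1.

1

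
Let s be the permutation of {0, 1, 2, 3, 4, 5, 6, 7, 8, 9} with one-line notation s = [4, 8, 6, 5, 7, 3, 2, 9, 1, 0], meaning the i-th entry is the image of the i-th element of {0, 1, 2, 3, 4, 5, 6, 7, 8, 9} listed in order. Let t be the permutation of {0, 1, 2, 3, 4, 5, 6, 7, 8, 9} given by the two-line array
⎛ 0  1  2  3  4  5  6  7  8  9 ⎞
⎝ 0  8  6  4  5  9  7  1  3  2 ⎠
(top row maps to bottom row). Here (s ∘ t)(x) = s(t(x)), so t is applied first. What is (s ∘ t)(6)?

(s ∘ t)(6) = s(t(6)). t(6) = 7, then s(7) = 9. So (s ∘ t)(6) = 9.

9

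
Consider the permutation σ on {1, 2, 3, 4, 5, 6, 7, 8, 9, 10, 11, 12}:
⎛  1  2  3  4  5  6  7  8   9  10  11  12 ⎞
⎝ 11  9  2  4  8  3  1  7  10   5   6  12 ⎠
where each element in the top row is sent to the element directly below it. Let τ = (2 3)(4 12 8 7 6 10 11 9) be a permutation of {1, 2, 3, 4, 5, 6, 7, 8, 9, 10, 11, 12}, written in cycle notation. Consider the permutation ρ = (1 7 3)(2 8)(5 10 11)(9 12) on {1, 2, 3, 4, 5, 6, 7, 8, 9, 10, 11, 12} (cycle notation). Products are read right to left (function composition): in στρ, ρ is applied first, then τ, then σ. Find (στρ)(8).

(στρ)(8) = σ(τ(ρ(8))). ρ(8) = 2, then τ(2) = 3, then σ(3) = 2, so the result is 2.

2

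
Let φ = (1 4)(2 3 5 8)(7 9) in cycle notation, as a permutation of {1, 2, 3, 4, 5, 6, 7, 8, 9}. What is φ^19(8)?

8 lies in the 4-cycle (2 3 5 8).
Since the cycle has length 4, φ^19 acts on it the same as φ^3 (19 mod 4 = 3).
Stepping 3 places around the cycle: 8 → 2 → 3 → 5.

5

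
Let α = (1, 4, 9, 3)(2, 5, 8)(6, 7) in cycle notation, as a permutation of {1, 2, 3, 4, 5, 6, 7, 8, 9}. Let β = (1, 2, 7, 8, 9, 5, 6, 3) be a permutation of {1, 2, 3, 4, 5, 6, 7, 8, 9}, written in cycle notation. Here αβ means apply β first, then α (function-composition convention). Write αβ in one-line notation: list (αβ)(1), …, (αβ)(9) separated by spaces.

Chase each element through β then α: 1 → 2 → 5; 2 → 7 → 6; 3 → 1 → 4; 4 → 4 → 9; 5 → 6 → 7; 6 → 3 → 1; 7 → 8 → 2; 8 → 9 → 3; 9 → 5 → 8.
Collecting the images, αβ = [5 6 4 9 7 1 2 3 8].

5 6 4 9 7 1 2 3 8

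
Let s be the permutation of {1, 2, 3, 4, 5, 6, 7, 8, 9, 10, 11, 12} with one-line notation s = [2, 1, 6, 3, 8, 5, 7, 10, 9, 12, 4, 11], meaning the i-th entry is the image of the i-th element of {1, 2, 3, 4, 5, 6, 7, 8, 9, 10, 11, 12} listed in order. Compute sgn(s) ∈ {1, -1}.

1

In disjoint-cycle form the cycle lengths are 8, 2, 1, 1.
A cycle of length ℓ contributes ℓ−1 transpositions, so s is a product of 7 + 1 = 8 transpositions — even.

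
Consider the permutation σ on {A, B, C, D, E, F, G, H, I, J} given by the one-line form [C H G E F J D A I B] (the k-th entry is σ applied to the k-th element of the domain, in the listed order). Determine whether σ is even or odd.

even

In disjoint-cycle form the cycle lengths are 9, 1.
A cycle is odd iff its length is even; σ has 0 even-length cycles, so sgn(σ) = (−1)^0 and σ is even.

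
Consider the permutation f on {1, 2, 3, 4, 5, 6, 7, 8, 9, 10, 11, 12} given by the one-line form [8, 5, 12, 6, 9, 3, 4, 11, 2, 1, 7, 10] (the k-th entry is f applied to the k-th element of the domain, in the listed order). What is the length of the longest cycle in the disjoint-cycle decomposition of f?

9

Decomposing into disjoint cycles gives (1, 8, 11, 7, 4, 6, 3, 12, 10)(2, 5, 9); the longest has length 9.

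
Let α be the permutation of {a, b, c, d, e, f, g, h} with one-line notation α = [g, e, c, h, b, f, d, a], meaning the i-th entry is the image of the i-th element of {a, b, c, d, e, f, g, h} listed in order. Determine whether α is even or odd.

In disjoint-cycle form the cycle lengths are 4, 2, 1, 1.
A cycle of length ℓ contributes ℓ−1 transpositions, so α is a product of 3 + 1 = 4 transpositions — even.

even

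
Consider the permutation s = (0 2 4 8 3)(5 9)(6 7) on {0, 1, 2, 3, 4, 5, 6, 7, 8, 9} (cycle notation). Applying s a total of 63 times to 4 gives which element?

4 lies in the 5-cycle (0 2 4 8 3).
Powers repeat with period 5 on this cycle, and 63 mod 5 = 3, so s^63(4) = s^3(4).
Stepping 3 places around the cycle: 4 → 8 → 3 → 0.

0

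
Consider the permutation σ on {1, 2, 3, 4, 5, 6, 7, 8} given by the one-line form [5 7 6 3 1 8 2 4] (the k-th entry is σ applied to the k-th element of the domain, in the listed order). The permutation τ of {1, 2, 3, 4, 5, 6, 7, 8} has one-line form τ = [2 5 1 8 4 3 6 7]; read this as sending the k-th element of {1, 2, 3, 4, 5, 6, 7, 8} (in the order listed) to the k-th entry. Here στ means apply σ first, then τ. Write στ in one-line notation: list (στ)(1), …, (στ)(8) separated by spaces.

(στ)(x) = τ(σ(x)). Computing each image: τ(σ(1)) = τ(5) = 4, τ(σ(2)) = τ(7) = 6, τ(σ(3)) = τ(6) = 3, τ(σ(4)) = τ(3) = 1, τ(σ(5)) = τ(1) = 2, τ(σ(6)) = τ(8) = 7, τ(σ(7)) = τ(2) = 5, τ(σ(8)) = τ(4) = 8.
Hence στ = [4 6 3 1 2 7 5 8].

4 6 3 1 2 7 5 8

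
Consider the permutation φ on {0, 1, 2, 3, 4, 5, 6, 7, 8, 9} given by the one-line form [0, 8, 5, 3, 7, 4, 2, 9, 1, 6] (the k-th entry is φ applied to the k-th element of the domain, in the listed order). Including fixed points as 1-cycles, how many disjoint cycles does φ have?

The cycle decomposition is (0)(1 8)(2 5 4 7 9 6)(3), which has 4 cycles (counting 1-cycles).

4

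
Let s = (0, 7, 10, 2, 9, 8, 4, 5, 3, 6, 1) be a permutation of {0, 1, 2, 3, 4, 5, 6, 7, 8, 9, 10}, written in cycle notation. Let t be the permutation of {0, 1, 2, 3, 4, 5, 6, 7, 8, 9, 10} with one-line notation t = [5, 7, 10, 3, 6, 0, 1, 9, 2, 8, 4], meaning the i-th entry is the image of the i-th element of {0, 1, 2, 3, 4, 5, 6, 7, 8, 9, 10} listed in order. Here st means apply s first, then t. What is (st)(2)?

(st)(2) = t(s(2)). s(2) = 9, then t(9) = 8. So (st)(2) = 8.

8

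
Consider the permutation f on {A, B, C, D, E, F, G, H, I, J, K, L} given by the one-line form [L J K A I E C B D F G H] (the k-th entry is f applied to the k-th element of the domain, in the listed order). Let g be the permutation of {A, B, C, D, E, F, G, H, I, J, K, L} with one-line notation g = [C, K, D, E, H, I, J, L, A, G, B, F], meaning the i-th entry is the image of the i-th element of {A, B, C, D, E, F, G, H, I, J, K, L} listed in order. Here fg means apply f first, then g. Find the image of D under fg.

C

f(D) = A, then g(A) = C; composing gives (fg)(D) = C.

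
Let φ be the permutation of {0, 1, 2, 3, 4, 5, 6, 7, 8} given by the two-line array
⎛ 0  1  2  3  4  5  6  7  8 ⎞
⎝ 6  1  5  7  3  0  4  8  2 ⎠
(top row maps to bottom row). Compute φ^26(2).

Tracing 2 → 5 → … returns to 2 after 8 steps, so 2 lies in an 8-cycle (0, 6, 4, 3, 7, 8, 2, 5).
Since the cycle has length 8, φ^26 acts on it the same as φ^2 (26 mod 8 = 2).
Advancing 2 steps from 2: 2 → 5 → 0.

0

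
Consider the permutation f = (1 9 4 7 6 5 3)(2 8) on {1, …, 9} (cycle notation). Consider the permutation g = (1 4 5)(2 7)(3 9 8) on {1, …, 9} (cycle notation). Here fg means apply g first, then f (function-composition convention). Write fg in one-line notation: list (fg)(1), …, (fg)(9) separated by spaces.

(fg)(x) = f(g(x)). Computing each image: f(g(1)) = f(4) = 7, f(g(2)) = f(7) = 6, f(g(3)) = f(9) = 4, f(g(4)) = f(5) = 3, f(g(5)) = f(1) = 9, f(g(6)) = f(6) = 5, f(g(7)) = f(2) = 8, f(g(8)) = f(3) = 1, f(g(9)) = f(8) = 2.
Hence fg = [7 6 4 3 9 5 8 1 2].

7 6 4 3 9 5 8 1 2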